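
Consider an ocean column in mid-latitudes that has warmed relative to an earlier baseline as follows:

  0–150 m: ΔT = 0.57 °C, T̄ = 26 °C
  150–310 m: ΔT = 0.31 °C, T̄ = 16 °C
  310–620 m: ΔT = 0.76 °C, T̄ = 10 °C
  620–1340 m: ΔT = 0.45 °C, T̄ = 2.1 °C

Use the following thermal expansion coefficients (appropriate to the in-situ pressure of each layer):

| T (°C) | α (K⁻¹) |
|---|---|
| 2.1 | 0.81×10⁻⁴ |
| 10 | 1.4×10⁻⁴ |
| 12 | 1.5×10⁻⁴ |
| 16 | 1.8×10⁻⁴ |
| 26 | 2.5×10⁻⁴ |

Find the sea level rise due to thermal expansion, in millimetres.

Layer 1 at 26 °C → α = 2.5×10⁻⁴ K⁻¹
Layer 2 at 16 °C → α = 1.8×10⁻⁴ K⁻¹
Layer 3 at 10 °C → α = 1.4×10⁻⁴ K⁻¹
Layer 4 at 2.1 °C → α = 0.81×10⁻⁴ K⁻¹
Layer 1: 0.57 × 150 × 2.5×10⁻⁴ = 0.021375 m
1.8×10⁻⁴ × 0.31 × 160 = 0.008928 m
310–620 m: 1.4×10⁻⁴ × 0.76 × 310 = 0.032984 m
0.45 × 0.81×10⁻⁴ × 720 = 0.026244 m
Δh = 0.021375 + 0.008928 + 0.032984 + 0.026244 = 0.089531 m ≈ 89.5 mm

Δh ≈ 89.5 mm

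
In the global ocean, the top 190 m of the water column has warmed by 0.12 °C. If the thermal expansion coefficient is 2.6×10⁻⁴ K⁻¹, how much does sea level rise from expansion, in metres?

Δh ≈ 0.00593 m

Δh = αΔT·H = 2.6×10⁻⁴ × 0.12 × 190 = 0.005928 m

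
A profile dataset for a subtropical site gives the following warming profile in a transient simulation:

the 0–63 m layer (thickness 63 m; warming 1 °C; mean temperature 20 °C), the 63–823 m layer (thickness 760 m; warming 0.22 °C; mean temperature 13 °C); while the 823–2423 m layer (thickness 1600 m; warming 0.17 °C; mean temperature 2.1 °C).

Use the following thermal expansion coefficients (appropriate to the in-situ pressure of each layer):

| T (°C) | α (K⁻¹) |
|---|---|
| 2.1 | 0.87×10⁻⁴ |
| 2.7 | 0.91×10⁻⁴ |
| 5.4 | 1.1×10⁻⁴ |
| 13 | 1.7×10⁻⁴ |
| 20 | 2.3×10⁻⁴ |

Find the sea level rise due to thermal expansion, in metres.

Layer 1 at 20 °C → α = 2.3×10⁻⁴ K⁻¹
Layer 2 at 13 °C → α = 1.7×10⁻⁴ K⁻¹
Layer 3 at 2.1 °C → α = 0.87×10⁻⁴ K⁻¹
63 × 1 × 2.3×10⁻⁴ = 0.01449 m
63–823 m: 0.22 × 1.7×10⁻⁴ × 760 = 0.028424 m
823–2423 m: 0.17 × 0.87×10⁻⁴ × 1600 = 0.023664 m
Δh = 0.01449 + 0.028424 + 0.023664 = 0.066578 m ≈ 0.0666 m

0.0666 m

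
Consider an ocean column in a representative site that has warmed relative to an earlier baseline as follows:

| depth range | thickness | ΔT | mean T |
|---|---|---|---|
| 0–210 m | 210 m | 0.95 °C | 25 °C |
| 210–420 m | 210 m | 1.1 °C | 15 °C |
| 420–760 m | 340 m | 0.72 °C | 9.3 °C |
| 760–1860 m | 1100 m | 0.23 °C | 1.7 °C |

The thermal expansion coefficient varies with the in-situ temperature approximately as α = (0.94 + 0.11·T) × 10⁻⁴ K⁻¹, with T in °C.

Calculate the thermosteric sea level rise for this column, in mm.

Layer 1: α = (0.94 + 0.11×25)×10⁻⁴ = 3.69×10⁻⁴ K⁻¹
Layer 2: α = (0.94 + 0.11×15)×10⁻⁴ = 2.59×10⁻⁴ K⁻¹
Layer 3: α = (0.94 + 0.11×9.3)×10⁻⁴ = 1.963×10⁻⁴ K⁻¹
Layer 4: α = (0.94 + 0.11×1.7)×10⁻⁴ = 1.127×10⁻⁴ K⁻¹
0–210 m: 3.69×10⁻⁴ × 210 × 0.95 = 0.0736155 m
Layer 2: 210 × 1.1 × 2.59×10⁻⁴ = 0.059829 m
Layer 3: 1.963×10⁻⁴ × 0.72 × 340 = 0.04805424 m
760–1860 m: 1100 × 1.127×10⁻⁴ × 0.23 = 0.0285131 m
Δh = 0.0736155 + 0.059829 + 0.04805424 + 0.0285131 = 0.21001184 m

about 210 mm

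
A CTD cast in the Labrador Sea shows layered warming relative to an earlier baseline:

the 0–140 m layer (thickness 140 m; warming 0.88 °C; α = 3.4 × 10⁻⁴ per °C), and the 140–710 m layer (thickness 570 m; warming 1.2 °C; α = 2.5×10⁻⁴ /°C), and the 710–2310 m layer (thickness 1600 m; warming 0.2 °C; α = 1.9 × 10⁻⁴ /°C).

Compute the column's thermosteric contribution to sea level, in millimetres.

Δh ≈ 274 mm

Layer 1: 3.4×10⁻⁴ × 0.88 × 140 = 0.041888 m
Layer 2: 2.5×10⁻⁴ × 570 × 1.2 = 0.17100 m
0.2 × 1.9×10⁻⁴ × 1600 = 0.06080 m
Δh = 0.041888 + 0.17100 + 0.06080 = 0.273688 m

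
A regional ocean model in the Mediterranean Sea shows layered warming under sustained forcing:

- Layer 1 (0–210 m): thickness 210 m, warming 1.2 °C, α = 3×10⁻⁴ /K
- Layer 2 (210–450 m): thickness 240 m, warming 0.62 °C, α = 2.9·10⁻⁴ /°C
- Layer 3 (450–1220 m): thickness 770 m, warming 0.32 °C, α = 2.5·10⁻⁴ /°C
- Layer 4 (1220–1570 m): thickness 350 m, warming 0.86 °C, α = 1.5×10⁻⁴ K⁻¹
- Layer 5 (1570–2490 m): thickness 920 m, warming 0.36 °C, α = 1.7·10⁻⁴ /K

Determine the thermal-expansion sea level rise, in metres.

0–210 m: 1.2 × 210 × 3×10⁻⁴ = 0.07560 m
2.9×10⁻⁴ × 240 × 0.62 = 0.043152 m
Layer 3: 0.32 × 2.5×10⁻⁴ × 770 = 0.06160 m
1.5×10⁻⁴ × 350 × 0.86 = 0.04515 m
Layer 5: 0.36 × 920 × 1.7×10⁻⁴ = 0.056304 m
Δh = 0.07560 + 0.043152 + 0.06160 + 0.04515 + 0.056304 = 0.281806 m

Δh = 0.28 m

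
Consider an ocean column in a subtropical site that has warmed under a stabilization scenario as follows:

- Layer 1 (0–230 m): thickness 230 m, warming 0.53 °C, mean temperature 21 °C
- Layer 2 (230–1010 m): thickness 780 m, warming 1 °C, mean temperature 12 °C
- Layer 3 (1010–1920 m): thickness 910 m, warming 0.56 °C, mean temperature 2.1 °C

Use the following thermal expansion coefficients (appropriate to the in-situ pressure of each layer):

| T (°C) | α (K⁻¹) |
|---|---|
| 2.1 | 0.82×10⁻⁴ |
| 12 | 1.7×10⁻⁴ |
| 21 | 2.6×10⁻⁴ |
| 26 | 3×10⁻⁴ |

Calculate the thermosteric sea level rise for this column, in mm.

210 mm

Layer 1 at 21 °C → α = 2.6×10⁻⁴ K⁻¹
Layer 2 at 12 °C → α = 1.7×10⁻⁴ K⁻¹
Layer 3 at 2.1 °C → α = 0.82×10⁻⁴ K⁻¹
Layer 1: 0.53 × 2.6×10⁻⁴ × 230 = 0.031694 m
780 × 1 × 1.7×10⁻⁴ = 0.13260 m
0.82×10⁻⁴ × 0.56 × 910 = 0.0417872 m
Δh = 0.031694 + 0.13260 + 0.0417872 = 0.2060812 m ≈ 210 mm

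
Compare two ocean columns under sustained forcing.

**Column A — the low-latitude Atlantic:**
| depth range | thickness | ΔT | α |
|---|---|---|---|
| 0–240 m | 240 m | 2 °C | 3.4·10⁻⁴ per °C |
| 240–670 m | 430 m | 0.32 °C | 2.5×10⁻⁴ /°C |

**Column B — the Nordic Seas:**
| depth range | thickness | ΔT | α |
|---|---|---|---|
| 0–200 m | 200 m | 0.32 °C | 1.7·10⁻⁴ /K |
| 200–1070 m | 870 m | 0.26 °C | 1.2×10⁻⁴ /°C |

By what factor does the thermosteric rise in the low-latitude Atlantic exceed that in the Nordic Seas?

a factor of 5.20

A 3.4×10⁻⁴ × 2 × 240 = 0.16320 m
A 240–670 m: 2.5×10⁻⁴ × 430 × 0.32 = 0.03440 m
A total: 0.19760 m
B 200 × 0.32 × 1.7×10⁻⁴ = 0.01088 m
B Layer 2: 0.26 × 1.2×10⁻⁴ × 870 = 0.027144 m
B total: 0.038024 m
Ratio: 0.19760 / 0.038024 ≈ 5.197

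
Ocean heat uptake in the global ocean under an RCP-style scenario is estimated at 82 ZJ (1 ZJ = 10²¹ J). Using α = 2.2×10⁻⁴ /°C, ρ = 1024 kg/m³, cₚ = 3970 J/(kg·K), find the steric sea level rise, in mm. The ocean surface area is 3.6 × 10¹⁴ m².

about 12 mm

Per unit area: Q = 82×10²¹ / (3.6×10¹⁴) ≈ 2.278×10⁸ J/m²
Δh = αQ/(ρcₚ) = 2.2×10⁻⁴ × 2.278×10⁸ / (1024 × 3970) ≈ 0.012328 m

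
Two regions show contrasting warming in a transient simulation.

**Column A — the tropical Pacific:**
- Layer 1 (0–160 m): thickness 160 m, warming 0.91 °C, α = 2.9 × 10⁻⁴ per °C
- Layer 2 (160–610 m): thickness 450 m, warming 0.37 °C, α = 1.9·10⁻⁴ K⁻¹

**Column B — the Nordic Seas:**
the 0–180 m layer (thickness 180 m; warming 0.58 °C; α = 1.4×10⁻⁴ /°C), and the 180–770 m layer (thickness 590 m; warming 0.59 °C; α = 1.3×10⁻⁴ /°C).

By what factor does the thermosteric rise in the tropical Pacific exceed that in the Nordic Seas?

A Layer 1: 2.9×10⁻⁴ × 160 × 0.91 = 0.042224 m
A Layer 2: 0.37 × 1.9×10⁻⁴ × 450 = 0.031635 m
A total: 0.073859 m
B 1.4×10⁻⁴ × 0.58 × 180 = 0.014616 m
B 180–770 m: 0.59 × 590 × 1.3×10⁻⁴ = 0.045253 m
B total: 0.059869 m
Ratio: 0.073859 / 0.059869 ≈ 1.234

≈ 1.2×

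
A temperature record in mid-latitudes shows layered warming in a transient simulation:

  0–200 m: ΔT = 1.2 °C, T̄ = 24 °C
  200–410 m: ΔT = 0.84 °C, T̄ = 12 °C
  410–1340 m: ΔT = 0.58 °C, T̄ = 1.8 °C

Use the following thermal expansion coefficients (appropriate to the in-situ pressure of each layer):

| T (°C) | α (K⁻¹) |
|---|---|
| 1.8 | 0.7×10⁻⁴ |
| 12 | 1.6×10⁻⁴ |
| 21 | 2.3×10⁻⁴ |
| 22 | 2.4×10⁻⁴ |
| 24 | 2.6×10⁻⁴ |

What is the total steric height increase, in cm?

Layer 1 at 24 °C → α = 2.6×10⁻⁴ K⁻¹
Layer 2 at 12 °C → α = 1.6×10⁻⁴ K⁻¹
Layer 3 at 1.8 °C → α = 0.7×10⁻⁴ K⁻¹
200 × 1.2 × 2.6×10⁻⁴ = 0.06240 m
200–410 m: 210 × 0.84 × 1.6×10⁻⁴ = 0.028224 m
410–1340 m: 0.7×10⁻⁴ × 930 × 0.58 = 0.037758 m
Δh = 0.06240 + 0.028224 + 0.037758 = 0.128382 m

Δh = 12.8 cm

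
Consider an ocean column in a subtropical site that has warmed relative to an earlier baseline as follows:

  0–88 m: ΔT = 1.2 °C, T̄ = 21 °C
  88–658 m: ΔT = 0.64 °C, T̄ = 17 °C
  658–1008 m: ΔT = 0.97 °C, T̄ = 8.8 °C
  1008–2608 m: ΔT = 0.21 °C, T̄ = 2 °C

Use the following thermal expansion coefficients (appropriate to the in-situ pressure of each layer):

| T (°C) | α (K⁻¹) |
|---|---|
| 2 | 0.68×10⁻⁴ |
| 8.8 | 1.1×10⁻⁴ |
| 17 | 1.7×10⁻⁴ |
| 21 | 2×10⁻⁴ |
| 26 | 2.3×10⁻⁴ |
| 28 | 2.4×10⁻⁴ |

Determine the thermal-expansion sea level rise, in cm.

Layer 1 at 21 °C → α = 2×10⁻⁴ K⁻¹
Layer 2 at 17 °C → α = 1.7×10⁻⁴ K⁻¹
Layer 3 at 8.8 °C → α = 1.1×10⁻⁴ K⁻¹
Layer 4 at 2 °C → α = 0.68×10⁻⁴ K⁻¹
0–88 m: 2×10⁻⁴ × 1.2 × 88 = 0.02112 m
Layer 2: 0.64 × 1.7×10⁻⁴ × 570 = 0.062016 m
658–1008 m: 1.1×10⁻⁴ × 350 × 0.97 = 0.037345 m
Layer 4: 0.68×10⁻⁴ × 0.21 × 1600 = 0.022848 m
Δh = 0.02112 + 0.062016 + 0.037345 + 0.022848 = 0.143329 m

14 cm of thermosteric rise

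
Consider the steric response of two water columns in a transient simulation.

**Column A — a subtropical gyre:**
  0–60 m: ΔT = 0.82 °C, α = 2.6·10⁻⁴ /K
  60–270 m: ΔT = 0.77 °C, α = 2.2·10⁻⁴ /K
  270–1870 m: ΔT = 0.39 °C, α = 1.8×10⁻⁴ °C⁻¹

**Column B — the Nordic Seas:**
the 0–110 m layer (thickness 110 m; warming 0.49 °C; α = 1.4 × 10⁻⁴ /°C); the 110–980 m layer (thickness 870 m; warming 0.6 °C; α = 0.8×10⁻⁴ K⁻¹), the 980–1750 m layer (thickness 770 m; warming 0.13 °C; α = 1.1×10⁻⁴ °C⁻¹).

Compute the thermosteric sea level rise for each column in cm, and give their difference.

Δh_A ≈ 16 cm, Δh_B ≈ 6.0 cm; difference ≈ 10 cm

A 0.82 × 2.6×10⁻⁴ × 60 = 0.012792 m
A 210 × 2.2×10⁻⁴ × 0.77 = 0.035574 m
A Layer 3: 0.39 × 1600 × 1.8×10⁻⁴ = 0.11232 m
A total: 0.160686 m
B 0–110 m: 1.4×10⁻⁴ × 0.49 × 110 = 0.007546 m
B 110–980 m: 870 × 0.8×10⁻⁴ × 0.6 = 0.04176 m
B Layer 3: 1.1×10⁻⁴ × 770 × 0.13 = 0.011011 m
B total: 0.060317 m
Difference: 0.160686 − 0.060317 = 0.100369 m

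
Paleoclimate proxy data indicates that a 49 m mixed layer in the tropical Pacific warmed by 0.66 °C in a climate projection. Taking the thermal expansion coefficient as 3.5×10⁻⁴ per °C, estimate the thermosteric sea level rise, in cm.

Δh = αΔT·H = 3.5×10⁻⁴ × 0.66 × 49 = 0.011319 m

Δh = 1.13 cm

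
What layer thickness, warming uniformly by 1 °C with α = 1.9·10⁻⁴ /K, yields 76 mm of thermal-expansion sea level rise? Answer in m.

H = Δh/(αΔT) = 0.076 / (1.9×10⁻⁴ × 1) = 400.0 m

about 400 m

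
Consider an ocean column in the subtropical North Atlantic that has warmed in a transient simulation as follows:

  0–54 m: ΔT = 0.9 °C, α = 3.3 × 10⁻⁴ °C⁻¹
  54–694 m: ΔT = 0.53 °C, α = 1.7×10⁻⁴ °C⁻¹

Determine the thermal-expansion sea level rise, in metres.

Layer 1: 0.9 × 3.3×10⁻⁴ × 54 = 0.016038 m
Layer 2: 1.7×10⁻⁴ × 0.53 × 640 = 0.057664 m
Δh = 0.016038 + 0.057664 = 0.073702 m ≈ 0.074 m

Δh ≈ 0.074 m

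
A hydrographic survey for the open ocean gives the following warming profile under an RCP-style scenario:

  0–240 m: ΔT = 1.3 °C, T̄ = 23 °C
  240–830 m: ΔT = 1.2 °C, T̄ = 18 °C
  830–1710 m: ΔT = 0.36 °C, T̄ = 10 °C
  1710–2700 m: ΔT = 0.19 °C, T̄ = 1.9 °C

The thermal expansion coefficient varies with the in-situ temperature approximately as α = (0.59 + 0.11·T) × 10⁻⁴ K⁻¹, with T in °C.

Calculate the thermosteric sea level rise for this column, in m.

Layer 1: α = (0.59 + 0.11×23)×10⁻⁴ = 3.12×10⁻⁴ K⁻¹
Layer 2: α = (0.59 + 0.11×18)×10⁻⁴ = 2.57×10⁻⁴ K⁻¹
Layer 3: α = (0.59 + 0.11×10)×10⁻⁴ = 1.69×10⁻⁴ K⁻¹
Layer 4: α = (0.59 + 0.11×1.9)×10⁻⁴ = 0.799×10⁻⁴ K⁻¹
3.12×10⁻⁴ × 1.3 × 240 = 0.097344 m
590 × 2.57×10⁻⁴ × 1.2 = 0.181956 m
0.36 × 880 × 1.69×10⁻⁴ = 0.0535392 m
1710–2700 m: 0.19 × 0.799×10⁻⁴ × 990 = 0.01502919 m
Δh = 0.097344 + 0.181956 + 0.0535392 + 0.01502919 = 0.34786839 m

0.348 m of thermosteric rise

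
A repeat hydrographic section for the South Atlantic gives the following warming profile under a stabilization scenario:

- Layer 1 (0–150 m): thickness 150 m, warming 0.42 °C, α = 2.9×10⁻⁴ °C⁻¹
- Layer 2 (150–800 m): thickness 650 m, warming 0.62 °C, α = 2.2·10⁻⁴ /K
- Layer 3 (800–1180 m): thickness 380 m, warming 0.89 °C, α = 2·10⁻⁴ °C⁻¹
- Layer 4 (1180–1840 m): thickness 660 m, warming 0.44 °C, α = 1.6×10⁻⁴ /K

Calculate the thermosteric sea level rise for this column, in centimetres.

Δh ≈ 22.1 cm

2.9×10⁻⁴ × 150 × 0.42 = 0.01827 m
150–800 m: 0.62 × 2.2×10⁻⁴ × 650 = 0.08866 m
800–1180 m: 380 × 0.89 × 2×10⁻⁴ = 0.06764 m
660 × 1.6×10⁻⁴ × 0.44 = 0.046464 m
Δh = 0.01827 + 0.08866 + 0.06764 + 0.046464 = 0.221034 m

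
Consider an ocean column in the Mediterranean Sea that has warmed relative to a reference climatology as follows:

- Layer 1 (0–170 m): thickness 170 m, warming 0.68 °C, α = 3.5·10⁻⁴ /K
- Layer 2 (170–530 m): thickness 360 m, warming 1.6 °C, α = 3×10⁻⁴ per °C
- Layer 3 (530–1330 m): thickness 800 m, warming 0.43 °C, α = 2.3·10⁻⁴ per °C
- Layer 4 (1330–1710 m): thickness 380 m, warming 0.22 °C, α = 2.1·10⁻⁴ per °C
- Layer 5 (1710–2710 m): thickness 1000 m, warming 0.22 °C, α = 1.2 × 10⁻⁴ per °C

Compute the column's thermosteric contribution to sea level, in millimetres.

Δh = 336 mm

Layer 1: 170 × 3.5×10⁻⁴ × 0.68 = 0.04046 m
170–530 m: 360 × 1.6 × 3×10⁻⁴ = 0.17280 m
530–1330 m: 0.43 × 800 × 2.3×10⁻⁴ = 0.07912 m
Layer 4: 380 × 0.22 × 2.1×10⁻⁴ = 0.017556 m
1.2×10⁻⁴ × 1000 × 0.22 = 0.02640 m
Δh = 0.04046 + 0.17280 + 0.07912 + 0.017556 + 0.02640 = 0.336336 m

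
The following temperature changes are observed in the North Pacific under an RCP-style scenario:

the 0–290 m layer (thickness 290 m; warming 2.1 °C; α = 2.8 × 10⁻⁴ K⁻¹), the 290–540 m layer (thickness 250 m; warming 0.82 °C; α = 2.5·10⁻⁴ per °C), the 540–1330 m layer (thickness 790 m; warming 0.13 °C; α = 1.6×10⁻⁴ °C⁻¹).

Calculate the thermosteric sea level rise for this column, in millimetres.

0–290 m: 290 × 2.8×10⁻⁴ × 2.1 = 0.17052 m
290–540 m: 2.5×10⁻⁴ × 250 × 0.82 = 0.05125 m
790 × 0.13 × 1.6×10⁻⁴ = 0.016432 m
Δh = 0.17052 + 0.05125 + 0.016432 = 0.238202 m

240 mm of thermosteric rise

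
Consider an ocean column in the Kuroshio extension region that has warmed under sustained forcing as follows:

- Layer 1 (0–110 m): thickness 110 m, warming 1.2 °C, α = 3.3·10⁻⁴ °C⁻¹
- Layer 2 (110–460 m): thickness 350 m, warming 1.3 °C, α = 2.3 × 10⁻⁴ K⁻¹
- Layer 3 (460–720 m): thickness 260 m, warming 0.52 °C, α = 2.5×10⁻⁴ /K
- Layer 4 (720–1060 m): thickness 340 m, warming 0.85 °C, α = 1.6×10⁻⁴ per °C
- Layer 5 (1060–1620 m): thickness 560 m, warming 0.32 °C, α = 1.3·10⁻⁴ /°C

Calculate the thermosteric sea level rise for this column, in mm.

Δh = 252 mm

110 × 3.3×10⁻⁴ × 1.2 = 0.04356 m
Layer 2: 350 × 2.3×10⁻⁴ × 1.3 = 0.10465 m
Layer 3: 2.5×10⁻⁴ × 260 × 0.52 = 0.03380 m
Layer 4: 0.85 × 340 × 1.6×10⁻⁴ = 0.04624 m
1060–1620 m: 0.32 × 560 × 1.3×10⁻⁴ = 0.023296 m
Δh = 0.04356 + 0.10465 + 0.03380 + 0.04624 + 0.023296 = 0.251546 m ≈ 252 mm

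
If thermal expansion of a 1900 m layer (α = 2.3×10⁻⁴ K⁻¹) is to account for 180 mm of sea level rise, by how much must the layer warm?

ΔT ≈ 0.412 K

ΔT = Δh/(αH) = 0.18 / (2.3×10⁻⁴ × 1900) ≈ 0.4119 K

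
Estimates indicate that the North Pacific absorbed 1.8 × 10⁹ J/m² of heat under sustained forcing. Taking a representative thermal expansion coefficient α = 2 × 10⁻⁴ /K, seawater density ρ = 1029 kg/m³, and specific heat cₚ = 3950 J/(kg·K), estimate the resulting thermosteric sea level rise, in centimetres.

Δh = αQ/(ρcₚ) = 2×10⁻⁴ × 1.8×10⁹ / (1029 × 3950) ≈ 0.088571 m

8.86 cm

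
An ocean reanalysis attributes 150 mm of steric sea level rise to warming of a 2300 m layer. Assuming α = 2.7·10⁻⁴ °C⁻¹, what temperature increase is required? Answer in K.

ΔT ≈ 0.242 K

ΔT = Δh/(αH) = 0.15 / (2.7×10⁻⁴ × 2300) ≈ 0.2415 K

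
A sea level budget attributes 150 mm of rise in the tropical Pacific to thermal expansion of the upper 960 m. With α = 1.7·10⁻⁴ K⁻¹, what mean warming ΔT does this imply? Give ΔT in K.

ΔT ≈ 0.919 K

ΔT = Δh/(αH) = 0.15 / (1.7×10⁻⁴ × 960) ≈ 0.9191 K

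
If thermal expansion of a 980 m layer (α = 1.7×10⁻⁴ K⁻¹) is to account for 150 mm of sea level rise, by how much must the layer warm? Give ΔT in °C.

ΔT = Δh/(αH) = 0.15 / (1.7×10⁻⁴ × 980) ≈ 0.9004 °C

ΔT ≈ 0.900 °C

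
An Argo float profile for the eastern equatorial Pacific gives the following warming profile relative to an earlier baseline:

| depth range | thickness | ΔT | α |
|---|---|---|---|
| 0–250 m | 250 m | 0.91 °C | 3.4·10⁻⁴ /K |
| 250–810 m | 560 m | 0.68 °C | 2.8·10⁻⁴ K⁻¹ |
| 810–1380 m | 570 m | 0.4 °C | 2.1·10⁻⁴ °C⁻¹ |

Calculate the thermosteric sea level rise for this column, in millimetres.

232 mm of thermosteric rise

0–250 m: 0.91 × 3.4×10⁻⁴ × 250 = 0.07735 m
Layer 2: 0.68 × 2.8×10⁻⁴ × 560 = 0.106624 m
Layer 3: 2.1×10⁻⁴ × 0.4 × 570 = 0.04788 m
Δh = 0.07735 + 0.106624 + 0.04788 = 0.231854 m ≈ 232 mm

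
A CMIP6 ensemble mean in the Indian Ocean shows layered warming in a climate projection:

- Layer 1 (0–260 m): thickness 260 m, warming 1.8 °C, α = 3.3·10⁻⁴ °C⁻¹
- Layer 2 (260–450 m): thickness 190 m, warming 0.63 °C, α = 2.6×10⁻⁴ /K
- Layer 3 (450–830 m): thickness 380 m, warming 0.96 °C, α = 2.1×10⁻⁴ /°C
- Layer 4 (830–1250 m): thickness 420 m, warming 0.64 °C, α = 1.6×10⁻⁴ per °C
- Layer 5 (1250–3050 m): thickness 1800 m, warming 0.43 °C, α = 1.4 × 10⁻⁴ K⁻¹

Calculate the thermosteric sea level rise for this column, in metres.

0.414 m

0–260 m: 3.3×10⁻⁴ × 1.8 × 260 = 0.15444 m
260–450 m: 0.63 × 2.6×10⁻⁴ × 190 = 0.031122 m
0.96 × 2.1×10⁻⁴ × 380 = 0.076608 m
420 × 0.64 × 1.6×10⁻⁴ = 0.043008 m
1250–3050 m: 1800 × 1.4×10⁻⁴ × 0.43 = 0.10836 m
Δh = 0.15444 + 0.031122 + 0.076608 + 0.043008 + 0.10836 = 0.413538 m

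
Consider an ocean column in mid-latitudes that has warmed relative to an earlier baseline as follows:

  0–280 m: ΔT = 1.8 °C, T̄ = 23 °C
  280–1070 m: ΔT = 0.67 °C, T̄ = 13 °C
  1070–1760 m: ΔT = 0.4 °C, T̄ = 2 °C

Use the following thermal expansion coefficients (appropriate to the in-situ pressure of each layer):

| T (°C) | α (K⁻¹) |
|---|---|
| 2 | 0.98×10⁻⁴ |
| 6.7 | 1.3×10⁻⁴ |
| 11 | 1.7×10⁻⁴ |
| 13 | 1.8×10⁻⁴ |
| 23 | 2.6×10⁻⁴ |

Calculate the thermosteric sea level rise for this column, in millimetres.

Δh ≈ 253 mm

Layer 1 at 23 °C → α = 2.6×10⁻⁴ K⁻¹
Layer 2 at 13 °C → α = 1.8×10⁻⁴ K⁻¹
Layer 3 at 2 °C → α = 0.98×10⁻⁴ K⁻¹
280 × 1.8 × 2.6×10⁻⁴ = 0.13104 m
0.67 × 1.8×10⁻⁴ × 790 = 0.095274 m
690 × 0.98×10⁻⁴ × 0.4 = 0.027048 m
Δh = 0.13104 + 0.095274 + 0.027048 = 0.253362 m ≈ 253 mm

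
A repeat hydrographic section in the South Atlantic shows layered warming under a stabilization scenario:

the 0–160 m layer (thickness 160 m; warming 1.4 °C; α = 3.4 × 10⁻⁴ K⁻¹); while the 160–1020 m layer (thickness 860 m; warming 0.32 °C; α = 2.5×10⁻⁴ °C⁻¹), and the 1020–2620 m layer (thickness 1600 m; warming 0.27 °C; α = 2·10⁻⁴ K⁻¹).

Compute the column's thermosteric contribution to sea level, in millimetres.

Δh ≈ 230 mm

0–160 m: 160 × 3.4×10⁻⁴ × 1.4 = 0.07616 m
160–1020 m: 860 × 0.32 × 2.5×10⁻⁴ = 0.06880 m
Layer 3: 1600 × 2×10⁻⁴ × 0.27 = 0.08640 m
Δh = 0.07616 + 0.06880 + 0.08640 = 0.23136 m ≈ 230 mm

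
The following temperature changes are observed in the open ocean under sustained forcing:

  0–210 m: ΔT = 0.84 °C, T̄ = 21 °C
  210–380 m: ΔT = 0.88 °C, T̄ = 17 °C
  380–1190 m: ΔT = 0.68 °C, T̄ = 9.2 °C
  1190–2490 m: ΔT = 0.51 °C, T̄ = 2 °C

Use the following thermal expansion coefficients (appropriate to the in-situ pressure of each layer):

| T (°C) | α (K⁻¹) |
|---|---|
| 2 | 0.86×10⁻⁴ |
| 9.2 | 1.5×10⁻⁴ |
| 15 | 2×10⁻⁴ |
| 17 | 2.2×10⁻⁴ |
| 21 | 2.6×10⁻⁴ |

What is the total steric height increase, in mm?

220 mm

Layer 1 at 21 °C → α = 2.6×10⁻⁴ K⁻¹
Layer 2 at 17 °C → α = 2.2×10⁻⁴ K⁻¹
Layer 3 at 9.2 °C → α = 1.5×10⁻⁴ K⁻¹
Layer 4 at 2 °C → α = 0.86×10⁻⁴ K⁻¹
Layer 1: 210 × 0.84 × 2.6×10⁻⁴ = 0.045864 m
210–380 m: 2.2×10⁻⁴ × 0.88 × 170 = 0.032912 m
380–1190 m: 810 × 1.5×10⁻⁴ × 0.68 = 0.08262 m
1190–2490 m: 0.51 × 1300 × 0.86×10⁻⁴ = 0.057018 m
Δh = 0.045864 + 0.032912 + 0.08262 + 0.057018 = 0.218414 m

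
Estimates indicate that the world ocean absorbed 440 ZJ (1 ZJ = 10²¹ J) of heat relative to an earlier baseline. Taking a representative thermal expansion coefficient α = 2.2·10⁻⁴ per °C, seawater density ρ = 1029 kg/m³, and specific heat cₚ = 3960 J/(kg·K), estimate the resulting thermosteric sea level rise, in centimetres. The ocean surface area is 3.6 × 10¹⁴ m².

6.60 cm of thermosteric rise

Per unit area: Q = 440×10²¹ / (3.6×10¹⁴) ≈ 1.222×10⁹ J/m²
Δh = αQ/(ρcₚ) = 2.2×10⁻⁴ × 1.222×10⁹ / (1029 × 3960) ≈ 0.065976 m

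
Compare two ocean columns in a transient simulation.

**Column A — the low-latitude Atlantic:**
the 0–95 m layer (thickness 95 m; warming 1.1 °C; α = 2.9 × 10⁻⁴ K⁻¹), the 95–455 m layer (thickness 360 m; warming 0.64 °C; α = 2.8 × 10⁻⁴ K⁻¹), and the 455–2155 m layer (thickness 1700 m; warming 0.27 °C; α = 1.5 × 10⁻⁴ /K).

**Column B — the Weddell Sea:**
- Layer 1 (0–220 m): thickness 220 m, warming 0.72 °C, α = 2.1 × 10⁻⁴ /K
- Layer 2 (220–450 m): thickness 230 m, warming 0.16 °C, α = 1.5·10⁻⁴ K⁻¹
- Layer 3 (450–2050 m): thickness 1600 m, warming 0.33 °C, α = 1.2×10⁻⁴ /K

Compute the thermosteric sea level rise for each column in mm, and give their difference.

A: 164 mm; B: 102 mm; difference 61.5 mm

A Layer 1: 2.9×10⁻⁴ × 1.1 × 95 = 0.030305 m
A 95–455 m: 360 × 2.8×10⁻⁴ × 0.64 = 0.064512 m
A 1.5×10⁻⁴ × 1700 × 0.27 = 0.06885 m
A total: 0.163667 m
B Layer 1: 2.1×10⁻⁴ × 0.72 × 220 = 0.033264 m
B 230 × 1.5×10⁻⁴ × 0.16 = 0.00552 m
B Layer 3: 0.33 × 1600 × 1.2×10⁻⁴ = 0.06336 m
B total: 0.102144 m
Difference: 0.163667 − 0.102144 = 0.061523 m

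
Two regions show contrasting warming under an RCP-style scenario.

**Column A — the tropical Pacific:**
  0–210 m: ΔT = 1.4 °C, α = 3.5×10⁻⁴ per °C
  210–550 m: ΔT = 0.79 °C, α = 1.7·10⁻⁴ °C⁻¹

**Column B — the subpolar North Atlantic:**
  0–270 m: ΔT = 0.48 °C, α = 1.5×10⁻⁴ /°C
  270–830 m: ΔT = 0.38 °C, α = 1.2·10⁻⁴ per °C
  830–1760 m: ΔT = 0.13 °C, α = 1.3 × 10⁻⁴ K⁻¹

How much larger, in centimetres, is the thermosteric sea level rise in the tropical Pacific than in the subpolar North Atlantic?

A Layer 1: 1.4 × 210 × 3.5×10⁻⁴ = 0.10290 m
A 0.79 × 1.7×10⁻⁴ × 340 = 0.045662 m
A total: 0.148562 m
B 0–270 m: 1.5×10⁻⁴ × 270 × 0.48 = 0.01944 m
B 270–830 m: 0.38 × 560 × 1.2×10⁻⁴ = 0.025536 m
B 930 × 0.13 × 1.3×10⁻⁴ = 0.015717 m
B total: 0.060693 m
Difference: 0.148562 − 0.060693 = 0.087869 m

Δh_A − Δh_B ≈ 8.79 cm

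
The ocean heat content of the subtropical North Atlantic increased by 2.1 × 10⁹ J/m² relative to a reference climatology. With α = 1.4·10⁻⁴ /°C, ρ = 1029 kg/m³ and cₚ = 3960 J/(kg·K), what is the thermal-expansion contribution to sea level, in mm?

Δh = αQ/(ρcₚ) = 1.4×10⁻⁴ × 2.1×10⁹ / (1029 × 3960) ≈ 0.07215 m

72.2 mm of thermosteric rise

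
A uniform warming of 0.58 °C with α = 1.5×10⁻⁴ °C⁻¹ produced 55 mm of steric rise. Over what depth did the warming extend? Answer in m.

H = Δh/(αΔT) = 0.055 / (1.5×10⁻⁴ × 0.58) ≈ 632.2 m

about 632 m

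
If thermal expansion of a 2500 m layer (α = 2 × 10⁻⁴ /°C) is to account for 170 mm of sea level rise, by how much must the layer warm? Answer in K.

ΔT = Δh/(αH) = 0.17 / (2×10⁻⁴ × 2500) = 0.3400 K

about 0.340 K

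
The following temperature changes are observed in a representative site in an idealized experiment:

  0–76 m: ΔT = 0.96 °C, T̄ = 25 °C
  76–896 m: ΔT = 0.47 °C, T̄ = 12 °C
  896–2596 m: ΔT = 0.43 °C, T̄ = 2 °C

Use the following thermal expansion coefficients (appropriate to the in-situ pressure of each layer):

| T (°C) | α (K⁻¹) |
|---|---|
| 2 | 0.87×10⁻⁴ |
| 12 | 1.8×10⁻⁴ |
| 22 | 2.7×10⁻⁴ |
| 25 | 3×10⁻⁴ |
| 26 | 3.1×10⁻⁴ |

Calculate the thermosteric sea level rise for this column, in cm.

Layer 1 at 25 °C → α = 3×10⁻⁴ K⁻¹
Layer 2 at 12 °C → α = 1.8×10⁻⁴ K⁻¹
Layer 3 at 2 °C → α = 0.87×10⁻⁴ K⁻¹
Layer 1: 3×10⁻⁴ × 0.96 × 76 = 0.021888 m
0.47 × 820 × 1.8×10⁻⁴ = 0.069372 m
0.43 × 1700 × 0.87×10⁻⁴ = 0.063597 m
Δh = 0.021888 + 0.069372 + 0.063597 = 0.154857 m

Δh ≈ 15.5 cm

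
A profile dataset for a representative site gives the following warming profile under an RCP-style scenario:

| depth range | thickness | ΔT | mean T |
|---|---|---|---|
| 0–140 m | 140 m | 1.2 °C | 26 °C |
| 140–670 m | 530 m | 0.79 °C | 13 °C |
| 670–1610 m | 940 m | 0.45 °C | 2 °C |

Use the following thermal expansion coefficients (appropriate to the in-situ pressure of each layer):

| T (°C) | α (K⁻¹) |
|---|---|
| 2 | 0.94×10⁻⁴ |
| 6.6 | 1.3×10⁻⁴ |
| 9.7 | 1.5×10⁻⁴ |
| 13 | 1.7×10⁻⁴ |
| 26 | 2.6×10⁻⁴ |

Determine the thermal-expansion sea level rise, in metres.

Layer 1 at 26 °C → α = 2.6×10⁻⁴ K⁻¹
Layer 2 at 13 °C → α = 1.7×10⁻⁴ K⁻¹
Layer 3 at 2 °C → α = 0.94×10⁻⁴ K⁻¹
0–140 m: 140 × 1.2 × 2.6×10⁻⁴ = 0.04368 m
1.7×10⁻⁴ × 530 × 0.79 = 0.071179 m
Layer 3: 940 × 0.94×10⁻⁴ × 0.45 = 0.039762 m
Δh = 0.04368 + 0.071179 + 0.039762 = 0.154621 m

Δh ≈ 0.155 m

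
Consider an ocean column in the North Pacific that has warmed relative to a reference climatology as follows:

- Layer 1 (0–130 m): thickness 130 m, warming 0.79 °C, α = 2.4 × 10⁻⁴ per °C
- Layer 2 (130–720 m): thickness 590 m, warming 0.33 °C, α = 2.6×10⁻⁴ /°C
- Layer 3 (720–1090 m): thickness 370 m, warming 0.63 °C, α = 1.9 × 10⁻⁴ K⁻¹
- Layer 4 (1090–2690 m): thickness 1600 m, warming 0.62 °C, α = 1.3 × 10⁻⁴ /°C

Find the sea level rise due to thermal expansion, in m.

0.249 m

Layer 1: 2.4×10⁻⁴ × 130 × 0.79 = 0.024648 m
Layer 2: 0.33 × 590 × 2.6×10⁻⁴ = 0.050622 m
0.63 × 1.9×10⁻⁴ × 370 = 0.044289 m
0.62 × 1600 × 1.3×10⁻⁴ = 0.12896 m
Δh = 0.024648 + 0.050622 + 0.044289 + 0.12896 = 0.248519 m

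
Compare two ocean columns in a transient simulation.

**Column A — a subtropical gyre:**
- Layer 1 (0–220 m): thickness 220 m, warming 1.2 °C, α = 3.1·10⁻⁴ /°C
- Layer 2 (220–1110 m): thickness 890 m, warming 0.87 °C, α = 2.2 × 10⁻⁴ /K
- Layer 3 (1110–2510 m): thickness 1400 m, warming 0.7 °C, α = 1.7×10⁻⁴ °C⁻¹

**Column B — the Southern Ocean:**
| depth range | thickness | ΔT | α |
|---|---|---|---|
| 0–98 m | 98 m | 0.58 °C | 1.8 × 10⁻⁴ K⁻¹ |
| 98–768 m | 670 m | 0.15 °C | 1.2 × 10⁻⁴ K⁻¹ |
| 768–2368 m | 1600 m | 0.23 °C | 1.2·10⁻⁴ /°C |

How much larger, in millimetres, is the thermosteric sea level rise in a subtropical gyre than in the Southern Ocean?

A Layer 1: 220 × 1.2 × 3.1×10⁻⁴ = 0.08184 m
A Layer 2: 0.87 × 2.2×10⁻⁴ × 890 = 0.170346 m
A 1110–2510 m: 0.7 × 1.7×10⁻⁴ × 1400 = 0.16660 m
A total: 0.418786 m
B 0.58 × 1.8×10⁻⁴ × 98 = 0.0102312 m
B 98–768 m: 0.15 × 670 × 1.2×10⁻⁴ = 0.01206 m
B 1600 × 1.2×10⁻⁴ × 0.23 = 0.04416 m
B total: 0.0664512 m
Difference: 0.418786 − 0.0664512 = 0.3523348 m

352 mm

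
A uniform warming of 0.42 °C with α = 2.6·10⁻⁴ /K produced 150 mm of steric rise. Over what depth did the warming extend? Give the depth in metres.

1400 m

H = Δh/(αΔT) = 0.15 / (2.6×10⁻⁴ × 0.42) ≈ 1374 m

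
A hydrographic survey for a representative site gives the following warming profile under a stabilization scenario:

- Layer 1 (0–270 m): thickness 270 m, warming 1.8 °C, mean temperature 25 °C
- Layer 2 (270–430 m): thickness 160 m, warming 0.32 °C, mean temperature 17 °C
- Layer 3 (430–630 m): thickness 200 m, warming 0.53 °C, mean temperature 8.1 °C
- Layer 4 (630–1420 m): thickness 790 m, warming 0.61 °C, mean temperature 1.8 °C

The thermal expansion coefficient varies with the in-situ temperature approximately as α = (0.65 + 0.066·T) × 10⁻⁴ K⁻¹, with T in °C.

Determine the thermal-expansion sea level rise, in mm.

170 mm

Layer 1: α = (0.65 + 0.066×25)×10⁻⁴ = 2.3×10⁻⁴ K⁻¹
Layer 2: α = (0.65 + 0.066×17)×10⁻⁴ = 1.772×10⁻⁴ K⁻¹
Layer 3: α = (0.65 + 0.066×8.1)×10⁻⁴ = 1.1846×10⁻⁴ K⁻¹
Layer 4: α = (0.65 + 0.066×1.8)×10⁻⁴ = 0.7688×10⁻⁴ K⁻¹
Layer 1: 270 × 2.3×10⁻⁴ × 1.8 = 0.11178 m
160 × 0.32 × 1.772×10⁻⁴ = 0.00907264 m
430–630 m: 0.53 × 200 × 1.1846×10⁻⁴ = 0.01255676 m
Layer 4: 790 × 0.61 × 0.7688×10⁻⁴ = 0.037048472 m
Δh = 0.11178 + 0.00907264 + 0.01255676 + 0.037048472 = 0.170457872 m ≈ 170 mm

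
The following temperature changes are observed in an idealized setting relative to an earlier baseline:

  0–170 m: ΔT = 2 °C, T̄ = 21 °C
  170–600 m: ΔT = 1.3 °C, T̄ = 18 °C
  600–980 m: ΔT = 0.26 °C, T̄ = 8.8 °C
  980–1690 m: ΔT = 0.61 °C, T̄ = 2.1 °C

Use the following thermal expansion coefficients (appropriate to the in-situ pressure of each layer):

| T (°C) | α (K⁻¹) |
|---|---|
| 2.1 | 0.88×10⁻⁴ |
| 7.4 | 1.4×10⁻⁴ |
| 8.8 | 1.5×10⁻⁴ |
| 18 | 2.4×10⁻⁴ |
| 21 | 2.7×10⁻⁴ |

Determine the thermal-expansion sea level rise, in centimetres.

about 27.9 cm

Layer 1 at 21 °C → α = 2.7×10⁻⁴ K⁻¹
Layer 2 at 18 °C → α = 2.4×10⁻⁴ K⁻¹
Layer 3 at 8.8 °C → α = 1.5×10⁻⁴ K⁻¹
Layer 4 at 2.1 °C → α = 0.88×10⁻⁴ K⁻¹
2 × 2.7×10⁻⁴ × 170 = 0.09180 m
170–600 m: 1.3 × 2.4×10⁻⁴ × 430 = 0.13416 m
600–980 m: 1.5×10⁻⁴ × 0.26 × 380 = 0.01482 m
0.88×10⁻⁴ × 0.61 × 710 = 0.0381128 m
Δh = 0.09180 + 0.13416 + 0.01482 + 0.0381128 = 0.2788928 m ≈ 27.9 cm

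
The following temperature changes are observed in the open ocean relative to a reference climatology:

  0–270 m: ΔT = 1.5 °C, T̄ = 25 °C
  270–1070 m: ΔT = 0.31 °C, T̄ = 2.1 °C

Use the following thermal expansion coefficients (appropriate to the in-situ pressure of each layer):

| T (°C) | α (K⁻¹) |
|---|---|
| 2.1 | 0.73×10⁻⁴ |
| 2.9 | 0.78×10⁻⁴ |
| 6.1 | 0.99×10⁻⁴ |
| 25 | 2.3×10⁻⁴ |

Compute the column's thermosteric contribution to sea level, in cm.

about 11.1 cm

Layer 1 at 25 °C → α = 2.3×10⁻⁴ K⁻¹
Layer 2 at 2.1 °C → α = 0.73×10⁻⁴ K⁻¹
0–270 m: 2.3×10⁻⁴ × 1.5 × 270 = 0.09315 m
0.73×10⁻⁴ × 800 × 0.31 = 0.018104 m
Δh = 0.09315 + 0.018104 = 0.111254 m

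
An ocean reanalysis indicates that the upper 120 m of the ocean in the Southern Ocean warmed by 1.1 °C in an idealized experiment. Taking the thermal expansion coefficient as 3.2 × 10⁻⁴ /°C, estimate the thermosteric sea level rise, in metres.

Δh ≈ 0.0422 m

Δh = αΔT·H = 3.2×10⁻⁴ × 1.1 × 120 = 0.04224 m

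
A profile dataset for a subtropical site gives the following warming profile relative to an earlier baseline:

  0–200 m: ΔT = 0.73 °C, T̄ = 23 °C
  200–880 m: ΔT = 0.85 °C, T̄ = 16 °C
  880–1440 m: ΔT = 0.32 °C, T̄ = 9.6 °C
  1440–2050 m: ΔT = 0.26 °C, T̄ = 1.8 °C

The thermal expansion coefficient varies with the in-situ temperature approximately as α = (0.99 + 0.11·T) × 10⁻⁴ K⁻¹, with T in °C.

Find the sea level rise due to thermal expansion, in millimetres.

Layer 1: α = (0.99 + 0.11×23)×10⁻⁴ = 3.52×10⁻⁴ K⁻¹
Layer 2: α = (0.99 + 0.11×16)×10⁻⁴ = 2.75×10⁻⁴ K⁻¹
Layer 3: α = (0.99 + 0.11×9.6)×10⁻⁴ = 2.046×10⁻⁴ K⁻¹
Layer 4: α = (0.99 + 0.11×1.8)×10⁻⁴ = 1.188×10⁻⁴ K⁻¹
Layer 1: 200 × 0.73 × 3.52×10⁻⁴ = 0.051392 m
Layer 2: 0.85 × 2.75×10⁻⁴ × 680 = 0.15895 m
0.32 × 560 × 2.046×10⁻⁴ = 0.03666432 m
610 × 1.188×10⁻⁴ × 0.26 = 0.01884168 m
Δh = 0.051392 + 0.15895 + 0.03666432 + 0.01884168 = 0.265848 m

Δh ≈ 266 mm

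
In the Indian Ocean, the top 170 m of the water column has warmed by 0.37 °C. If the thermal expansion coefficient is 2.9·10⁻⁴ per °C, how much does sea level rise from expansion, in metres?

0.0182 m

Δh = αΔT·H = 2.9×10⁻⁴ × 0.37 × 170 = 0.018241 m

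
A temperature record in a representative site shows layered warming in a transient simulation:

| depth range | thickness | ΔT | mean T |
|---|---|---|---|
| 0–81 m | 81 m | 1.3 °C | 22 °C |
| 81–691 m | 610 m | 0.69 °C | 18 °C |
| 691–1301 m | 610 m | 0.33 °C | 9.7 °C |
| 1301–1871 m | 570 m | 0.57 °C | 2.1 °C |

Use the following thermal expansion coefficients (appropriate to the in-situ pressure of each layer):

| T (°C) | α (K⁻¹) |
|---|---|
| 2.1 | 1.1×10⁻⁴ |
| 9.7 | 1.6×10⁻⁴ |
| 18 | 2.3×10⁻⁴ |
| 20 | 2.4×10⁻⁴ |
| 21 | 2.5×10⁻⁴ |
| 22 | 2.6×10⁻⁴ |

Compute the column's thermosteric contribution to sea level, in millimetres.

Layer 1 at 22 °C → α = 2.6×10⁻⁴ K⁻¹
Layer 2 at 18 °C → α = 2.3×10⁻⁴ K⁻¹
Layer 3 at 9.7 °C → α = 1.6×10⁻⁴ K⁻¹
Layer 4 at 2.1 °C → α = 1.1×10⁻⁴ K⁻¹
Layer 1: 1.3 × 81 × 2.6×10⁻⁴ = 0.027378 m
Layer 2: 0.69 × 610 × 2.3×10⁻⁴ = 0.096807 m
610 × 0.33 × 1.6×10⁻⁴ = 0.032208 m
1301–1871 m: 0.57 × 570 × 1.1×10⁻⁴ = 0.035739 m
Δh = 0.027378 + 0.096807 + 0.032208 + 0.035739 = 0.192132 m

Δh ≈ 192 mm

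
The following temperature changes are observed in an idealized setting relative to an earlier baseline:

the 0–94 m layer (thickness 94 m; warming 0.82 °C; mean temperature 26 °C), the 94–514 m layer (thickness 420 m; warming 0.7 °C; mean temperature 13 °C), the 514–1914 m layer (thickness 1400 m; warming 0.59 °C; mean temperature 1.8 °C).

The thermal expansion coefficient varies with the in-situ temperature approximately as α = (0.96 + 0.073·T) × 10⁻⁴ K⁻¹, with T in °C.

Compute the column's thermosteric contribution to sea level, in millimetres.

Δh = 168 mm

Layer 1: α = (0.96 + 0.073×26)×10⁻⁴ = 2.858×10⁻⁴ K⁻¹
Layer 2: α = (0.96 + 0.073×13)×10⁻⁴ = 1.909×10⁻⁴ K⁻¹
Layer 3: α = (0.96 + 0.073×1.8)×10⁻⁴ = 1.0914×10⁻⁴ K⁻¹
0–94 m: 94 × 2.858×10⁻⁴ × 0.82 = 0.022029464 m
94–514 m: 0.7 × 420 × 1.909×10⁻⁴ = 0.0561246 m
514–1914 m: 1400 × 1.0914×10⁻⁴ × 0.59 = 0.09014964 m
Δh = 0.022029464 + 0.0561246 + 0.09014964 = 0.168303704 m ≈ 168 mm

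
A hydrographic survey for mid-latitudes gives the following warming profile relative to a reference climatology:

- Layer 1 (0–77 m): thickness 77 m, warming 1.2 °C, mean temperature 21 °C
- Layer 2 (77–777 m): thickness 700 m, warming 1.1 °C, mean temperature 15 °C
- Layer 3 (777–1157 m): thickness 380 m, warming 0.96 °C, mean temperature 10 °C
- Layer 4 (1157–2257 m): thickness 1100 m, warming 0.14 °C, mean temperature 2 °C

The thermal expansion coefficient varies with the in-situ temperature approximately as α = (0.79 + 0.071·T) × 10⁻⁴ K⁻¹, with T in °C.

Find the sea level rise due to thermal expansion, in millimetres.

233 mm of thermosteric rise

Layer 1: α = (0.79 + 0.071×21)×10⁻⁴ = 2.281×10⁻⁴ K⁻¹
Layer 2: α = (0.79 + 0.071×15)×10⁻⁴ = 1.855×10⁻⁴ K⁻¹
Layer 3: α = (0.79 + 0.071×10)×10⁻⁴ = 1.5×10⁻⁴ K⁻¹
Layer 4: α = (0.79 + 0.071×2)×10⁻⁴ = 0.932×10⁻⁴ K⁻¹
1.2 × 77 × 2.281×10⁻⁴ = 0.02107644 m
1.855×10⁻⁴ × 1.1 × 700 = 0.142835 m
777–1157 m: 0.96 × 380 × 1.5×10⁻⁴ = 0.05472 m
0.14 × 0.932×10⁻⁴ × 1100 = 0.0143528 m
Δh = 0.02107644 + 0.142835 + 0.05472 + 0.0143528 = 0.23298424 m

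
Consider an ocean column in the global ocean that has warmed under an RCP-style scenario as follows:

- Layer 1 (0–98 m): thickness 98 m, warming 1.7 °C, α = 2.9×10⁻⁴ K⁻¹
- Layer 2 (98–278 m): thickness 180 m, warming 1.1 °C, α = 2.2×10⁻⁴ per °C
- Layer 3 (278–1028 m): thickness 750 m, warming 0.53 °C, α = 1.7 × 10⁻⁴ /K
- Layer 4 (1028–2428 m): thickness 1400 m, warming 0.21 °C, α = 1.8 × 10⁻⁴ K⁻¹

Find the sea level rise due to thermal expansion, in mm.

0–98 m: 1.7 × 98 × 2.9×10⁻⁴ = 0.048314 m
2.2×10⁻⁴ × 1.1 × 180 = 0.04356 m
750 × 1.7×10⁻⁴ × 0.53 = 0.067575 m
1028–2428 m: 1.8×10⁻⁴ × 0.21 × 1400 = 0.05292 m
Δh = 0.048314 + 0.04356 + 0.067575 + 0.05292 = 0.212369 m

212 mm of thermosteric rise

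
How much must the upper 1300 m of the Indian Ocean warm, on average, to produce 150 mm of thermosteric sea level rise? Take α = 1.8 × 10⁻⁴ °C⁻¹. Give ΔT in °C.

0.641 °C

ΔT = Δh/(αH) = 0.15 / (1.8×10⁻⁴ × 1300) ≈ 0.6410 °C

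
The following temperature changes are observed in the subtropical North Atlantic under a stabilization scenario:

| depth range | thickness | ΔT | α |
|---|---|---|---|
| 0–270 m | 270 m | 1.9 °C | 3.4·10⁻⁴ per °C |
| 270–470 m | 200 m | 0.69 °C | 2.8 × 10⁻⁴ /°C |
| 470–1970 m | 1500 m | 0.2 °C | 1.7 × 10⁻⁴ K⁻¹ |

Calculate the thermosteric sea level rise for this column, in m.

Δh ≈ 0.264 m

270 × 1.9 × 3.4×10⁻⁴ = 0.17442 m
270–470 m: 2.8×10⁻⁴ × 0.69 × 200 = 0.03864 m
1500 × 1.7×10⁻⁴ × 0.2 = 0.05100 m
Δh = 0.17442 + 0.03864 + 0.05100 = 0.26406 m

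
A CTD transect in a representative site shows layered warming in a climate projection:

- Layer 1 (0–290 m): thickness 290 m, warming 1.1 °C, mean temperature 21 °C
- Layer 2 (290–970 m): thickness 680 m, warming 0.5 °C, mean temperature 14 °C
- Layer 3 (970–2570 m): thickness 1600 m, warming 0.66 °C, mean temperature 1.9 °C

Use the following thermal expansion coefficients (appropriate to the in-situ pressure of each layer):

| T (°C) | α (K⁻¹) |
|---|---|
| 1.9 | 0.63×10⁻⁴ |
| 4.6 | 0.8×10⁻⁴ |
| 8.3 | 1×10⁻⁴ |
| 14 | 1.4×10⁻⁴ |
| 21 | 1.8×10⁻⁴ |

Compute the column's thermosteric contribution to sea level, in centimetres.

about 17 cm

Layer 1 at 21 °C → α = 1.8×10⁻⁴ K⁻¹
Layer 2 at 14 °C → α = 1.4×10⁻⁴ K⁻¹
Layer 3 at 1.9 °C → α = 0.63×10⁻⁴ K⁻¹
Layer 1: 1.1 × 290 × 1.8×10⁻⁴ = 0.05742 m
290–970 m: 680 × 0.5 × 1.4×10⁻⁴ = 0.04760 m
970–2570 m: 1600 × 0.63×10⁻⁴ × 0.66 = 0.066528 m
Δh = 0.05742 + 0.04760 + 0.066528 = 0.171548 m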